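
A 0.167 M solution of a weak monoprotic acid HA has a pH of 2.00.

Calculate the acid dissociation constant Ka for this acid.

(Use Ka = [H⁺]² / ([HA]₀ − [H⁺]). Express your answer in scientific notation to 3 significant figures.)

[H⁺] = 10^(−pH) = 10^(−2.00) = 1.000e-02 M. For HA ⇌ H⁺ + A⁻, Ka = [H⁺][A⁻]/[HA] = [H⁺]² / ([HA]₀ − [H⁺]) = (1.000e-02)² / (0.167 − 1.000e-02) = 6.37e-04.

K_a = 6.37e-04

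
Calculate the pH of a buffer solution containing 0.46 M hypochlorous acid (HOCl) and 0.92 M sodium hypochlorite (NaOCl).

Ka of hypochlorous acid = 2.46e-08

pKa = -log(2.46e-08) = 7.61. pH = pKa + log([A⁻]/[HA]) = 7.61 + log(0.92/0.46)

pH = 7.91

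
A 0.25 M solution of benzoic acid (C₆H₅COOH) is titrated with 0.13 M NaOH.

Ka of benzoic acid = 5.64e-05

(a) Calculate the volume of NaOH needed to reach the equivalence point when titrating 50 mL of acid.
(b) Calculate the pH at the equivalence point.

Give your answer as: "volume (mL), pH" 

moles acid = 0.25 × 50/1000 = 0.0125 mol; V_base = moles/0.13 × 1000 = 96.2 mL. At equivalence only the conjugate base is present: [A⁻] = 0.0125/0.146 = 8.5526e-02 M. Kb = Kw/Ka = 1.77e-10; [OH⁻] = √(Kb × [A⁻]) = 3.8941e-06; pOH = 5.41; pH = 14 - pOH = 8.59.

V = 96.2 mL, pH = 8.59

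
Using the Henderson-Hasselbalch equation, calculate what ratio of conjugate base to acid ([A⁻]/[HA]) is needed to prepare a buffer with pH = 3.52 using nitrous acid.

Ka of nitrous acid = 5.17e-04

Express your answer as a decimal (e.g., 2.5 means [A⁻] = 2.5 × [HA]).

pKa = -log(5.17e-04) = 3.2865. pH = pKa + log([A⁻]/[HA]), so log([A⁻]/[HA]) = pH − pKa = 3.52 − 3.2865 = 0.2335. [A⁻]/[HA] = 10^(0.2335) = 1.71

[A⁻]/[HA] = 1.71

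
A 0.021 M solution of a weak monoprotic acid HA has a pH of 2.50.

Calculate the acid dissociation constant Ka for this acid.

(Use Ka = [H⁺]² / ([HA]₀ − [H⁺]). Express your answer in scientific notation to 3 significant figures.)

[H⁺] = 10^(−pH) = 10^(−2.50) = 3.162e-03 M. For HA ⇌ H⁺ + A⁻, Ka = [H⁺][A⁻]/[HA] = [H⁺]² / ([HA]₀ − [H⁺]) = (3.162e-03)² / (0.021 − 3.162e-03) = 5.61e-04.

K_a = 5.61e-04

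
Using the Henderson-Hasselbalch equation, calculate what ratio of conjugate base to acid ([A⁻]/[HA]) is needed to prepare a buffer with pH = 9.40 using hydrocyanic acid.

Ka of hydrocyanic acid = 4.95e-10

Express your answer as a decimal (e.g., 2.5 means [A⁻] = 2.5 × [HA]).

pKa = -log(4.95e-10) = 9.3054. pH = pKa + log([A⁻]/[HA]), so log([A⁻]/[HA]) = pH − pKa = 9.40 − 9.3054 = 0.0946. [A⁻]/[HA] = 10^(0.0946) = 1.24

[A⁻]/[HA] = 1.24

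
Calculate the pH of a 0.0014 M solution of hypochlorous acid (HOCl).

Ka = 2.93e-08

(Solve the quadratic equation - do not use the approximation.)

x² + Ka×x - Ka×C = 0. Using quadratic formula: [H⁺] = 6.3901e-06

pH = 5.19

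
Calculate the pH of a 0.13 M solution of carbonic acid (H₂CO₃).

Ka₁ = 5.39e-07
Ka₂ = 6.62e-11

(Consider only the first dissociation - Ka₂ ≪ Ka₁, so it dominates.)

First dissociation dominates. From Ka₁ = [H⁺][HA⁻]/[H₂A], x² + Ka₁·x − Ka₁·C = 0 with C = 0.13 M and Ka₁ = 5.39e-07. Solving: [H⁺] = (−Ka₁ + √(Ka₁² + 4·Ka₁·C)) / 2 = 2.6444e-04 M. pH = -log(2.6444e-04) = 3.58.

pH = 3.58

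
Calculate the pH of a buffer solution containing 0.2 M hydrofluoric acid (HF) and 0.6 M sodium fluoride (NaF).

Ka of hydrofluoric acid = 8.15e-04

pKa = -log(8.15e-04) = 3.09. pH = pKa + log([A⁻]/[HA]) = 3.09 + log(0.6/0.2)

pH = 3.57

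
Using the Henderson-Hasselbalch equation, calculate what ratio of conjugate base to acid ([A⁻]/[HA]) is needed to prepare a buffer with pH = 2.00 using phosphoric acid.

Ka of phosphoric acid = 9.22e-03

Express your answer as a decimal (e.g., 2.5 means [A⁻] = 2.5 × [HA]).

pKa = -log(9.22e-03) = 2.0353. pH = pKa + log([A⁻]/[HA]), so log([A⁻]/[HA]) = pH − pKa = 2.00 − 2.0353 = -0.0353. [A⁻]/[HA] = 10^(-0.0353) = 0.922

[A⁻]/[HA] = 0.922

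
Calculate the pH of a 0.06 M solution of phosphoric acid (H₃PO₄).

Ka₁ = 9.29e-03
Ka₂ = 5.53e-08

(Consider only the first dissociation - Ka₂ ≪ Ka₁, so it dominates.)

First dissociation dominates. From Ka₁ = [H⁺][HA⁻]/[H₂A], x² + Ka₁·x − Ka₁·C = 0 with C = 0.06 M and Ka₁ = 9.29e-03. Solving: [H⁺] = (−Ka₁ + √(Ka₁² + 4·Ka₁·C)) / 2 = 1.9417e-02 M. pH = -log(1.9417e-02) = 1.71.

pH = 1.71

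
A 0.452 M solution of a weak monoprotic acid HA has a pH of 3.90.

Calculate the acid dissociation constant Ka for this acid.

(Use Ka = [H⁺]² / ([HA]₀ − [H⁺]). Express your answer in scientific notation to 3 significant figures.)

[H⁺] = 10^(−pH) = 10^(−3.90) = 1.259e-04 M. For HA ⇌ H⁺ + A⁻, Ka = [H⁺][A⁻]/[HA] = [H⁺]² / ([HA]₀ − [H⁺]) = (1.259e-04)² / (0.452 − 1.259e-04) = 3.51e-08.

K_a = 3.51e-08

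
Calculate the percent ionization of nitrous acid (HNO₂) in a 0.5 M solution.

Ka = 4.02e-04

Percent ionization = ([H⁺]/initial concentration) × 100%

Using Ka equilibrium: x² + Ka×x - Ka×C = 0. Solving: [H⁺] = 1.3978e-02. Percent = (1.3978e-02/0.5) × 100

Percent ionization = 2.8%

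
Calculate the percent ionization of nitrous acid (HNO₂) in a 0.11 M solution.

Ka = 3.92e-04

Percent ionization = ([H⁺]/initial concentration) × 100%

Using Ka equilibrium: x² + Ka×x - Ka×C = 0. Solving: [H⁺] = 6.3735e-03. Percent = (6.3735e-03/0.11) × 100

Percent ionization = 5.79%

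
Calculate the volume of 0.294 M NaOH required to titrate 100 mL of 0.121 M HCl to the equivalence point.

At equivalence: moles acid = moles base. moles HCl = 0.121 × 100/1000 = 0.0121 mol. V_base = moles / 0.294 × 1000 = 41.2 mL.

V_{base} = 41.2 mL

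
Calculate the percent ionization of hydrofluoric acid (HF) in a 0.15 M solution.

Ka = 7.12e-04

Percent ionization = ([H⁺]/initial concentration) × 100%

Using Ka equilibrium: x² + Ka×x - Ka×C = 0. Solving: [H⁺] = 9.9845e-03. Percent = (9.9845e-03/0.15) × 100

Percent ionization = 6.66%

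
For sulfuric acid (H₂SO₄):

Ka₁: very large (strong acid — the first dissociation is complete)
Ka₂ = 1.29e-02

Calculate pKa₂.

pKa₂ = -log(Ka₂) = -log(1.29e-02) = 1.89.

pK_{a2} = 1.89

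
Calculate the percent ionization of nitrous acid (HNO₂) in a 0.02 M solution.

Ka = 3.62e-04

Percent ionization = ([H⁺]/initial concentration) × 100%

Using Ka equilibrium: x² + Ka×x - Ka×C = 0. Solving: [H⁺] = 2.5158e-03. Percent = (2.5158e-03/0.02) × 100

Percent ionization = 12.6%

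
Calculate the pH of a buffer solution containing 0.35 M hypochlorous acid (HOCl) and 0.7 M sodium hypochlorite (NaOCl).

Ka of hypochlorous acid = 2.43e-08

pKa = -log(2.43e-08) = 7.61. pH = pKa + log([A⁻]/[HA]) = 7.61 + log(0.7/0.35)

pH = 7.92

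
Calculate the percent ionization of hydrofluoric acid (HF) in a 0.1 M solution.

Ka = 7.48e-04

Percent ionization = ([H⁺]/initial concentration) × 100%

Using Ka equilibrium: x² + Ka×x - Ka×C = 0. Solving: [H⁺] = 8.2828e-03. Percent = (8.2828e-03/0.1) × 100

Percent ionization = 8.28%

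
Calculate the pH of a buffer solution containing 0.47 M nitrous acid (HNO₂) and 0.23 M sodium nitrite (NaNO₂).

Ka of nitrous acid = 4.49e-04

pKa = -log(4.49e-04) = 3.35. pH = pKa + log([A⁻]/[HA]) = 3.35 + log(0.23/0.47)

pH = 3.04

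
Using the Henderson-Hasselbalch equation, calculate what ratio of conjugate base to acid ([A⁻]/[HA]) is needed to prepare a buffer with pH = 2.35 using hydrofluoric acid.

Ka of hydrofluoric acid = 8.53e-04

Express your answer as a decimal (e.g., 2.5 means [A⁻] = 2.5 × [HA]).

pKa = -log(8.53e-04) = 3.0691. pH = pKa + log([A⁻]/[HA]), so log([A⁻]/[HA]) = pH − pKa = 2.35 − 3.0691 = -0.7191. [A⁻]/[HA] = 10^(-0.7191) = 0.191

[A⁻]/[HA] = 0.191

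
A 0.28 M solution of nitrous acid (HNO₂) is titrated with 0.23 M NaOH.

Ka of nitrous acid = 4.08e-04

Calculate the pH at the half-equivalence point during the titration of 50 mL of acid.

At half-equivalence [HA] = [A⁻], so Henderson-Hasselbalch gives pH = pKa = -log(4.08e-04) = 3.39.

pH = pKa = 3.39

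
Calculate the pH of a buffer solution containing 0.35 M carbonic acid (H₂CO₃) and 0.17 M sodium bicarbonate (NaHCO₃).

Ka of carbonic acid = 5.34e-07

pKa = -log(5.34e-07) = 6.27. pH = pKa + log([A⁻]/[HA]) = 6.27 + log(0.17/0.35)

pH = 5.96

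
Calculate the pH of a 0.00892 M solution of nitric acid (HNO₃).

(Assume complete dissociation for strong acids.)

[H⁺] = 0.00892 M for strong acid. pH = -log[H⁺] = -log(0.00892)

pH = 2.05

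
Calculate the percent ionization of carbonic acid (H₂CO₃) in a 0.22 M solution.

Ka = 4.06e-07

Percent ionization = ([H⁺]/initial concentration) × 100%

Using Ka equilibrium: x² + Ka×x - Ka×C = 0. Solving: [H⁺] = 2.9866e-04. Percent = (2.9866e-04/0.22) × 100

Percent ionization = 0.136%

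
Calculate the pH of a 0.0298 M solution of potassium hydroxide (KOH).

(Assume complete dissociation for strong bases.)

[OH⁻] = 0.0298 M for strong base. pOH = -log[OH⁻] = 1.53, pH = 14 - pOH

pH = 12.47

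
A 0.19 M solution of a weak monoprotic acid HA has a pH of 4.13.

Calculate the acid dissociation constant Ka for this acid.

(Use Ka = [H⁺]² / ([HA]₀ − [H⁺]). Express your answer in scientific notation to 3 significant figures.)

[H⁺] = 10^(−pH) = 10^(−4.13) = 7.413e-05 M. For HA ⇌ H⁺ + A⁻, Ka = [H⁺][A⁻]/[HA] = [H⁺]² / ([HA]₀ − [H⁺]) = (7.413e-05)² / (0.19 − 7.413e-05) = 2.89e-08.

K_a = 2.89e-08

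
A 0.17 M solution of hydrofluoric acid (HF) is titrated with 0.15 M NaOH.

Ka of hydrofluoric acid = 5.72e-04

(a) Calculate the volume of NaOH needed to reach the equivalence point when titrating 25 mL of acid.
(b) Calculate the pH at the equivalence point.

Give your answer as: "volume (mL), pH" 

moles acid = 0.17 × 25/1000 = 0.00425 mol; V_base = moles/0.15 × 1000 = 28.3 mL. At equivalence only the conjugate base is present: [A⁻] = 0.00425/0.053 = 7.9687e-02 M. Kb = Kw/Ka = 1.75e-11; [OH⁻] = √(Kb × [A⁻]) = 1.1803e-06; pOH = 5.93; pH = 14 - pOH = 8.07.

V = 28.3 mL, pH = 8.07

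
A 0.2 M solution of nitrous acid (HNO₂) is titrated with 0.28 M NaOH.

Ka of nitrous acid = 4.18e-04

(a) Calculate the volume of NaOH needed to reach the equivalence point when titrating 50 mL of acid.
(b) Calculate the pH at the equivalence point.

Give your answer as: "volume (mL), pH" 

moles acid = 0.2 × 50/1000 = 0.01 mol; V_base = moles/0.28 × 1000 = 35.7 mL. At equivalence only the conjugate base is present: [A⁻] = 0.01/0.086 = 1.1667e-01 M. Kb = Kw/Ka = 2.39e-11; [OH⁻] = √(Kb × [A⁻]) = 1.6706e-06; pOH = 5.78; pH = 14 - pOH = 8.22.

V = 35.7 mL, pH = 8.22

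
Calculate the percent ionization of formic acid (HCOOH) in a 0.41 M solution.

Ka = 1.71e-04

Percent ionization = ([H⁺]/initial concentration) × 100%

Using Ka equilibrium: x² + Ka×x - Ka×C = 0. Solving: [H⁺] = 8.2881e-03. Percent = (8.2881e-03/0.41) × 100

Percent ionization = 2.02%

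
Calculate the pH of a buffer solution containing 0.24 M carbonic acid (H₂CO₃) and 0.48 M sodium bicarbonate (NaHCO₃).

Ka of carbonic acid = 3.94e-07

pKa = -log(3.94e-07) = 6.40. pH = pKa + log([A⁻]/[HA]) = 6.40 + log(0.48/0.24)

pH = 6.71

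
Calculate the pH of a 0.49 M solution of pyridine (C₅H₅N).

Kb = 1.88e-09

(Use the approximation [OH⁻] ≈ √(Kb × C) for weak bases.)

[OH⁻] = √(Kb × C) = √(1.88e-09 × 0.49) = 3.0351e-05. pOH = 4.52, pH = 14 - pOH

pH = 9.48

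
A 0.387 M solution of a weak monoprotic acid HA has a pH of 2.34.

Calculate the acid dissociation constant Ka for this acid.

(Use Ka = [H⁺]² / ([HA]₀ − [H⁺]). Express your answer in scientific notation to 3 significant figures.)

[H⁺] = 10^(−pH) = 10^(−2.34) = 4.571e-03 M. For HA ⇌ H⁺ + A⁻, Ka = [H⁺][A⁻]/[HA] = [H⁺]² / ([HA]₀ − [H⁺]) = (4.571e-03)² / (0.387 − 4.571e-03) = 5.46e-05.

K_a = 5.46e-05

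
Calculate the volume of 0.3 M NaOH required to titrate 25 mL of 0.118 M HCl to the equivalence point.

At equivalence: moles acid = moles base. moles HCl = 0.118 × 25/1000 = 0.00295 mol. V_base = moles / 0.3 × 1000 = 9.8 mL.

V_{base} = 9.8 mL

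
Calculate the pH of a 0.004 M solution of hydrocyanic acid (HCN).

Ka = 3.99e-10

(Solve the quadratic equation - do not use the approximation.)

x² + Ka×x - Ka×C = 0. Using quadratic formula: [H⁺] = 1.2631e-06

pH = 5.90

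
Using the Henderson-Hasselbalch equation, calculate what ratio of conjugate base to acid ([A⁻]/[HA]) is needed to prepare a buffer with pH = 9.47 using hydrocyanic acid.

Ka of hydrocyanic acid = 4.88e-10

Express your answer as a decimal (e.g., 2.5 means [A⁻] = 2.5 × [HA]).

pKa = -log(4.88e-10) = 9.3116. pH = pKa + log([A⁻]/[HA]), so log([A⁻]/[HA]) = pH − pKa = 9.47 − 9.3116 = 0.1584. [A⁻]/[HA] = 10^(0.1584) = 1.44

[A⁻]/[HA] = 1.44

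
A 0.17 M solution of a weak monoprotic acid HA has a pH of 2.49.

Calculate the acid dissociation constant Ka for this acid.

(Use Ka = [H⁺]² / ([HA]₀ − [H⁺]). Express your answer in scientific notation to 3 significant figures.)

[H⁺] = 10^(−pH) = 10^(−2.49) = 3.236e-03 M. For HA ⇌ H⁺ + A⁻, Ka = [H⁺][A⁻]/[HA] = [H⁺]² / ([HA]₀ − [H⁺]) = (3.236e-03)² / (0.17 − 3.236e-03) = 6.28e-05.

K_a = 6.28e-05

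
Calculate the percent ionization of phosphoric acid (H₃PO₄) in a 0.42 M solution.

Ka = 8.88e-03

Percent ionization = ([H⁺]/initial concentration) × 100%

Using Ka equilibrium: x² + Ka×x - Ka×C = 0. Solving: [H⁺] = 5.6792e-02. Percent = (5.6792e-02/0.42) × 100

Percent ionization = 13.5%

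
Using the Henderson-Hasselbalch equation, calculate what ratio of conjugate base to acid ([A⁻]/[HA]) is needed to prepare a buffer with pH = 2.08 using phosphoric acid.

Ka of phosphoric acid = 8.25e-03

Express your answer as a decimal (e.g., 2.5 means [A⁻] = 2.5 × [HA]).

pKa = -log(8.25e-03) = 2.0835. pH = pKa + log([A⁻]/[HA]), so log([A⁻]/[HA]) = pH − pKa = 2.08 − 2.0835 = -0.0035. [A⁻]/[HA] = 10^(-0.0035) = 0.992

[A⁻]/[HA] = 0.992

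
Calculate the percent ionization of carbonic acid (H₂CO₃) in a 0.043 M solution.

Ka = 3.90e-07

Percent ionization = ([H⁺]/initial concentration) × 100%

Using Ka equilibrium: x² + Ka×x - Ka×C = 0. Solving: [H⁺] = 1.2930e-04. Percent = (1.2930e-04/0.043) × 100

Percent ionization = 0.301%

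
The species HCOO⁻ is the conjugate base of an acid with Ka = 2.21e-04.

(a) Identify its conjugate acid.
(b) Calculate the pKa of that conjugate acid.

(a) The conjugate acid is formed by adding one H⁺ to HCOO⁻, giving HCOOH. (b) pKa = -log(Ka) = -log(2.21e-04) = 3.66.

Conjugate acid: HCOOH; pK_a = 3.66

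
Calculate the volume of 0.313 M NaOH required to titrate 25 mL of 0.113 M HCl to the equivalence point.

At equivalence: moles acid = moles base. moles HCl = 0.113 × 25/1000 = 0.002825 mol. V_base = moles / 0.313 × 1000 = 9.0 mL.

V_{base} = 9.0 mL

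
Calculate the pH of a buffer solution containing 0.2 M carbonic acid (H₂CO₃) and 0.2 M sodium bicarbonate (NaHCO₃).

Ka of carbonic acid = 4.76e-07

pKa = -log(4.76e-07) = 6.32. pH = pKa + log([A⁻]/[HA]) = 6.32 + log(0.2/0.2)

pH = 6.32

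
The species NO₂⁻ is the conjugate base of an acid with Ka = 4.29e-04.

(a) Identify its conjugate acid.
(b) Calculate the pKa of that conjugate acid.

(a) The conjugate acid is formed by adding one H⁺ to NO₂⁻, giving HNO₂. (b) pKa = -log(Ka) = -log(4.29e-04) = 3.37.

Conjugate acid: HNO₂; pK_a = 3.37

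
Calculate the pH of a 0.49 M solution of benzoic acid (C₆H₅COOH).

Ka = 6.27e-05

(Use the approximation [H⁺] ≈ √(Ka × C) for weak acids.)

[H⁺] = √(Ka × C) = √(6.27e-05 × 0.49) = 5.5428e-03. pH = -log(5.5428e-03)

pH = 2.26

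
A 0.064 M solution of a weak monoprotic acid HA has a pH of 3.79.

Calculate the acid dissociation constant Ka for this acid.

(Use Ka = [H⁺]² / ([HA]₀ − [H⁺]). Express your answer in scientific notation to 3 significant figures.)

[H⁺] = 10^(−pH) = 10^(−3.79) = 1.622e-04 M. For HA ⇌ H⁺ + A⁻, Ka = [H⁺][A⁻]/[HA] = [H⁺]² / ([HA]₀ − [H⁺]) = (1.622e-04)² / (0.064 − 1.622e-04) = 4.12e-07.

K_a = 4.12e-07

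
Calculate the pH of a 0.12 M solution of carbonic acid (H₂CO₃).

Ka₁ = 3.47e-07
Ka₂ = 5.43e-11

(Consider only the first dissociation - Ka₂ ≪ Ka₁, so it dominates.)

First dissociation dominates. From Ka₁ = [H⁺][HA⁻]/[H₂A], x² + Ka₁·x − Ka₁·C = 0 with C = 0.12 M and Ka₁ = 3.47e-07. Solving: [H⁺] = (−Ka₁ + √(Ka₁² + 4·Ka₁·C)) / 2 = 2.0389e-04 M. pH = -log(2.0389e-04) = 3.69.

pH = 3.69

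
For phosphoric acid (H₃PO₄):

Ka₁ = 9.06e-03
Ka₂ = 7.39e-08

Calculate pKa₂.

pKa₂ = -log(Ka₂) = -log(7.39e-08) = 7.13.

pK_{a2} = 7.13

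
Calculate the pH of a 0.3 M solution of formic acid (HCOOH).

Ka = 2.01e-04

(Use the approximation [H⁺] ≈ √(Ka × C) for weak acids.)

[H⁺] = √(Ka × C) = √(2.01e-04 × 0.3) = 7.7653e-03. pH = -log(7.7653e-03)

pH = 2.11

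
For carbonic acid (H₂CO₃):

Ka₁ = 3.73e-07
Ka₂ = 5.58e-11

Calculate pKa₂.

pKa₂ = -log(Ka₂) = -log(5.58e-11) = 10.25.

pK_{a2} = 10.25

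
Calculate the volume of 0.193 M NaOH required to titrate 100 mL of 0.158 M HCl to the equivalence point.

At equivalence: moles acid = moles base. moles HCl = 0.158 × 100/1000 = 0.0158 mol. V_base = moles / 0.193 × 1000 = 81.9 mL.

V_{base} = 81.9 mL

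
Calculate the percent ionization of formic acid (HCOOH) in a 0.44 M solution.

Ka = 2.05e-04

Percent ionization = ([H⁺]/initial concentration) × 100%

Using Ka equilibrium: x² + Ka×x - Ka×C = 0. Solving: [H⁺] = 9.3954e-03. Percent = (9.3954e-03/0.44) × 100

Percent ionization = 2.14%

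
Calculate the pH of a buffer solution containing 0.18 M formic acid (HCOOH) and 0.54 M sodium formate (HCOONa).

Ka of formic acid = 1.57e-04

pKa = -log(1.57e-04) = 3.80. pH = pKa + log([A⁻]/[HA]) = 3.80 + log(0.54/0.18)

pH = 4.28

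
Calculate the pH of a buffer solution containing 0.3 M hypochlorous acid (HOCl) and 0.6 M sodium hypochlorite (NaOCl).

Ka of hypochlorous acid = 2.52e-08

pKa = -log(2.52e-08) = 7.60. pH = pKa + log([A⁻]/[HA]) = 7.60 + log(0.6/0.3)

pH = 7.90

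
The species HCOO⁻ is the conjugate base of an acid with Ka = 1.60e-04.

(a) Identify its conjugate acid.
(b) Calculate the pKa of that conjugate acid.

(a) The conjugate acid is formed by adding one H⁺ to HCOO⁻, giving HCOOH. (b) pKa = -log(Ka) = -log(1.60e-04) = 3.80.

Conjugate acid: HCOOH; pK_a = 3.80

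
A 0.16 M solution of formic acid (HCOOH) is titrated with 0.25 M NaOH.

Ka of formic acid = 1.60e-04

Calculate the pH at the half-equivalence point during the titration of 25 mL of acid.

At half-equivalence [HA] = [A⁻], so Henderson-Hasselbalch gives pH = pKa = -log(1.60e-04) = 3.80.

pH = pKa = 3.80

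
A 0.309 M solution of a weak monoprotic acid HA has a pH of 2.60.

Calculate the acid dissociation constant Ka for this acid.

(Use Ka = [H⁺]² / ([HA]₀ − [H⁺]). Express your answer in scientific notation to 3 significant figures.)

[H⁺] = 10^(−pH) = 10^(−2.60) = 2.512e-03 M. For HA ⇌ H⁺ + A⁻, Ka = [H⁺][A⁻]/[HA] = [H⁺]² / ([HA]₀ − [H⁺]) = (2.512e-03)² / (0.309 − 2.512e-03) = 2.06e-05.

K_a = 2.06e-05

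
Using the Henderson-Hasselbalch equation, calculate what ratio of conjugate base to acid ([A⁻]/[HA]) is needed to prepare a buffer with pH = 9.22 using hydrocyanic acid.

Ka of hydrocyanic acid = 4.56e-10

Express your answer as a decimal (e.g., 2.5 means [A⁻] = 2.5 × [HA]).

pKa = -log(4.56e-10) = 9.3410. pH = pKa + log([A⁻]/[HA]), so log([A⁻]/[HA]) = pH − pKa = 9.22 − 9.3410 = -0.1210. [A⁻]/[HA] = 10^(-0.1210) = 0.757

[A⁻]/[HA] = 0.757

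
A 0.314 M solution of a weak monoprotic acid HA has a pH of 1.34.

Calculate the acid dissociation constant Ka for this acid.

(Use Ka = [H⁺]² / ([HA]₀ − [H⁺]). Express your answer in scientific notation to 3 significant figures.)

[H⁺] = 10^(−pH) = 10^(−1.34) = 4.571e-02 M. For HA ⇌ H⁺ + A⁻, Ka = [H⁺][A⁻]/[HA] = [H⁺]² / ([HA]₀ − [H⁺]) = (4.571e-02)² / (0.314 − 4.571e-02) = 7.79e-03.

K_a = 7.79e-03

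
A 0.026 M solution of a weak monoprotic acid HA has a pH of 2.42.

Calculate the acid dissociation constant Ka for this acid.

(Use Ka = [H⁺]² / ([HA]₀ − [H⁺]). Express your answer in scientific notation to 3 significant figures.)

[H⁺] = 10^(−pH) = 10^(−2.42) = 3.802e-03 M. For HA ⇌ H⁺ + A⁻, Ka = [H⁺][A⁻]/[HA] = [H⁺]² / ([HA]₀ − [H⁺]) = (3.802e-03)² / (0.026 − 3.802e-03) = 6.51e-04.

K_a = 6.51e-04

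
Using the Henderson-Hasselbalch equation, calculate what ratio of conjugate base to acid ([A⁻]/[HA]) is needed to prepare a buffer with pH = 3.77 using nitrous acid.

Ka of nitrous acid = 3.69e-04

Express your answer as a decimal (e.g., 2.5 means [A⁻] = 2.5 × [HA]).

pKa = -log(3.69e-04) = 3.4330. pH = pKa + log([A⁻]/[HA]), so log([A⁻]/[HA]) = pH − pKa = 3.77 − 3.4330 = 0.3370. [A⁻]/[HA] = 10^(0.3370) = 2.17

[A⁻]/[HA] = 2.17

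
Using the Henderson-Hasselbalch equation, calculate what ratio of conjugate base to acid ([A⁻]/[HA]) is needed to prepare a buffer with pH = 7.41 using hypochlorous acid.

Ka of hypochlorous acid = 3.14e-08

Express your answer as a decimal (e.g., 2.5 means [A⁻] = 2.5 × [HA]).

pKa = -log(3.14e-08) = 7.5031. pH = pKa + log([A⁻]/[HA]), so log([A⁻]/[HA]) = pH − pKa = 7.41 − 7.5031 = -0.0931. [A⁻]/[HA] = 10^(-0.0931) = 0.807

[A⁻]/[HA] = 0.807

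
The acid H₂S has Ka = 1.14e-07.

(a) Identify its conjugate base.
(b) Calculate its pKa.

(a) The conjugate base is formed by removing one H⁺ from H₂S, giving HS⁻. (b) pKa = -log(Ka) = -log(1.14e-07) = 6.94.

Conjugate base: HS⁻; pK_a = 6.94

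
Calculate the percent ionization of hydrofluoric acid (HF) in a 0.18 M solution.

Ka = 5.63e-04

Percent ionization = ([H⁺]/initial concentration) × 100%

Using Ka equilibrium: x² + Ka×x - Ka×C = 0. Solving: [H⁺] = 9.7892e-03. Percent = (9.7892e-03/0.18) × 100

Percent ionization = 5.44%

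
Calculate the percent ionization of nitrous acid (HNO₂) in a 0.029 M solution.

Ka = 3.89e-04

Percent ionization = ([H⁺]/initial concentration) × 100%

Using Ka equilibrium: x² + Ka×x - Ka×C = 0. Solving: [H⁺] = 3.1698e-03. Percent = (3.1698e-03/0.029) × 100

Percent ionization = 10.9%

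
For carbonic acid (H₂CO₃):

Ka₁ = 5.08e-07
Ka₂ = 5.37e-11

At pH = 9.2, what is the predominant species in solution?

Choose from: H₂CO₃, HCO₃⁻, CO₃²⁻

pKa₁ = 6.29, pKa₂ = 10.27. For a polyprotic acid the predominant species crosses at each pKa: below pKa_n the protonated form dominates, above it the deprotonated form does. At pH = 9.2, the predominant species is HCO₃⁻.

HCO₃⁻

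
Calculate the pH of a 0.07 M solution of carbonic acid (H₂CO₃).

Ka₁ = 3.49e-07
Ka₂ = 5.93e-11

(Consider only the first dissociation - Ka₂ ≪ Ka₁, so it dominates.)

First dissociation dominates. From Ka₁ = [H⁺][HA⁻]/[H₂A], x² + Ka₁·x − Ka₁·C = 0 with C = 0.07 M and Ka₁ = 3.49e-07. Solving: [H⁺] = (−Ka₁ + √(Ka₁² + 4·Ka₁·C)) / 2 = 1.5613e-04 M. pH = -log(1.5613e-04) = 3.81.

pH = 3.81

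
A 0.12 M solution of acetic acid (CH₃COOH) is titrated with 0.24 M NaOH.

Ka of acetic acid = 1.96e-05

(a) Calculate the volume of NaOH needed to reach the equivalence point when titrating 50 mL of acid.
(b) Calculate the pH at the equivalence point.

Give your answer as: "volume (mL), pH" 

moles acid = 0.12 × 50/1000 = 0.006 mol; V_base = moles/0.24 × 1000 = 25.0 mL. At equivalence only the conjugate base is present: [A⁻] = 0.006/0.075 = 8.0000e-02 M. Kb = Kw/Ka = 5.10e-10; [OH⁻] = √(Kb × [A⁻]) = 6.3888e-06; pOH = 5.19; pH = 14 - pOH = 8.81.

V = 25.0 mL, pH = 8.81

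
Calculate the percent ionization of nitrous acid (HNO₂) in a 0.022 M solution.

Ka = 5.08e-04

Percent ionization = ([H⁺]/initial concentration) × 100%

Using Ka equilibrium: x² + Ka×x - Ka×C = 0. Solving: [H⁺] = 3.0987e-03. Percent = (3.0987e-03/0.022) × 100

Percent ionization = 14.1%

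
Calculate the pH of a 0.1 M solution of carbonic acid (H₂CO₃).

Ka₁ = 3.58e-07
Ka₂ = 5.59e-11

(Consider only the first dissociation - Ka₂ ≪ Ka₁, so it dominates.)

First dissociation dominates. From Ka₁ = [H⁺][HA⁻]/[H₂A], x² + Ka₁·x − Ka₁·C = 0 with C = 0.1 M and Ka₁ = 3.58e-07. Solving: [H⁺] = (−Ka₁ + √(Ka₁² + 4·Ka₁·C)) / 2 = 1.8903e-04 M. pH = -log(1.8903e-04) = 3.72.

pH = 3.72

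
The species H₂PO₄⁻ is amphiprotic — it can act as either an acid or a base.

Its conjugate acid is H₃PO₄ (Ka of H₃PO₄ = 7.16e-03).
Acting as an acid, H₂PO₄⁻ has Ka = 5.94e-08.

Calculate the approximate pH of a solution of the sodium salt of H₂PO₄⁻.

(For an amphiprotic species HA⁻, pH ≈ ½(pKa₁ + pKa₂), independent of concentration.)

pKa₁ = -log(7.16e-03) = 2.15; pKa₂ = -log(5.94e-08) = 7.23. For an amphiprotic species, pH ≈ ½(pKa₁ + pKa₂) = ½(2.15 + 7.23) = 4.69.

pH = 4.69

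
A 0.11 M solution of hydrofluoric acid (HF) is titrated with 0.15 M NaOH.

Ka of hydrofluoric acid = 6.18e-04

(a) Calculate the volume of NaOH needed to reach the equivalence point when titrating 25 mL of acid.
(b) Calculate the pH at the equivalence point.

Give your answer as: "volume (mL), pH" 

moles acid = 0.11 × 25/1000 = 0.00275 mol; V_base = moles/0.15 × 1000 = 18.3 mL. At equivalence only the conjugate base is present: [A⁻] = 0.00275/0.043 = 6.3462e-02 M. Kb = Kw/Ka = 1.62e-11; [OH⁻] = √(Kb × [A⁻]) = 1.0134e-06; pOH = 5.99; pH = 14 - pOH = 8.01.

V = 18.3 mL, pH = 8.01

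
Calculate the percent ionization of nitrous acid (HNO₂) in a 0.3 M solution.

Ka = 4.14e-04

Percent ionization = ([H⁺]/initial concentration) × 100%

Using Ka equilibrium: x² + Ka×x - Ka×C = 0. Solving: [H⁺] = 1.0939e-02. Percent = (1.0939e-02/0.3) × 100

Percent ionization = 3.65%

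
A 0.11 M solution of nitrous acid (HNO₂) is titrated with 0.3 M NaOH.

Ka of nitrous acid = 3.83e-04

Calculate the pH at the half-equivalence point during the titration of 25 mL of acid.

At half-equivalence [HA] = [A⁻], so Henderson-Hasselbalch gives pH = pKa = -log(3.83e-04) = 3.42.

pH = pKa = 3.42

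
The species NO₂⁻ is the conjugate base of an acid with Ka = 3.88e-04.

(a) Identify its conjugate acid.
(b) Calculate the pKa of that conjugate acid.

(a) The conjugate acid is formed by adding one H⁺ to NO₂⁻, giving HNO₂. (b) pKa = -log(Ka) = -log(3.88e-04) = 3.41.

Conjugate acid: HNO₂; pK_a = 3.41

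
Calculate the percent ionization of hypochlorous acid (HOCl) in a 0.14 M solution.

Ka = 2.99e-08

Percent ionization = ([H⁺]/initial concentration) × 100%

Using Ka equilibrium: x² + Ka×x - Ka×C = 0. Solving: [H⁺] = 6.4684e-05. Percent = (6.4684e-05/0.14) × 100

Percent ionization = 0.0462%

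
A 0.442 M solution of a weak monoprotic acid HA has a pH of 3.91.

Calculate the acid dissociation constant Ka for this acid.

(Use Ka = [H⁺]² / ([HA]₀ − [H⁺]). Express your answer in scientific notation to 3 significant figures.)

[H⁺] = 10^(−pH) = 10^(−3.91) = 1.230e-04 M. For HA ⇌ H⁺ + A⁻, Ka = [H⁺][A⁻]/[HA] = [H⁺]² / ([HA]₀ − [H⁺]) = (1.230e-04)² / (0.442 − 1.230e-04) = 3.43e-08.

K_a = 3.43e-08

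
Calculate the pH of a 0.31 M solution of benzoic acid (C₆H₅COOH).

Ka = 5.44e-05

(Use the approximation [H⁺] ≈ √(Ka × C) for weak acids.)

[H⁺] = √(Ka × C) = √(5.44e-05 × 0.31) = 4.1066e-03. pH = -log(4.1066e-03)

pH = 2.39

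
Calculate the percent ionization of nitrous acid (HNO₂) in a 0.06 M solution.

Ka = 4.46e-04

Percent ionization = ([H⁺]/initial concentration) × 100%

Using Ka equilibrium: x² + Ka×x - Ka×C = 0. Solving: [H⁺] = 4.9548e-03. Percent = (4.9548e-03/0.06) × 100

Percent ionization = 8.26%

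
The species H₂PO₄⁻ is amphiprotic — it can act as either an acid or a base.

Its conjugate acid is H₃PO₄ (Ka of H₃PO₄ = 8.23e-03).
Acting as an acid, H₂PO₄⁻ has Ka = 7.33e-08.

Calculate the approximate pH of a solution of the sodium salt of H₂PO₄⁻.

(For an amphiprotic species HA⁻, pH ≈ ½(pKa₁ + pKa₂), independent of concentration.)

pKa₁ = -log(8.23e-03) = 2.08; pKa₂ = -log(7.33e-08) = 7.13. For an amphiprotic species, pH ≈ ½(pKa₁ + pKa₂) = ½(2.08 + 7.13) = 4.61.

pH = 4.61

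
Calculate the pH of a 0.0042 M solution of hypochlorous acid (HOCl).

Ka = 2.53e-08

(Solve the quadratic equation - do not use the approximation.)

x² + Ka×x - Ka×C = 0. Using quadratic formula: [H⁺] = 1.0296e-05

pH = 4.99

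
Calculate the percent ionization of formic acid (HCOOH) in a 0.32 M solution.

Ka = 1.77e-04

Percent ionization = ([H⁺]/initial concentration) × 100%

Using Ka equilibrium: x² + Ka×x - Ka×C = 0. Solving: [H⁺] = 7.4380e-03. Percent = (7.4380e-03/0.32) × 100

Percent ionization = 2.32%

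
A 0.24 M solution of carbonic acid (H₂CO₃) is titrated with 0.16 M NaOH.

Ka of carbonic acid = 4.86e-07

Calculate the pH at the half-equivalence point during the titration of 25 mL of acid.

At half-equivalence [HA] = [A⁻], so Henderson-Hasselbalch gives pH = pKa = -log(4.86e-07) = 6.31.

pH = pKa = 6.31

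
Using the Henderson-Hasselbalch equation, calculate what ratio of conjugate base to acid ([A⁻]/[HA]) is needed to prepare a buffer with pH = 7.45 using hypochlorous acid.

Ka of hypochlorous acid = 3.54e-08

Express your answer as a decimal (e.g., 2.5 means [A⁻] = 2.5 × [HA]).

pKa = -log(3.54e-08) = 7.4510. pH = pKa + log([A⁻]/[HA]), so log([A⁻]/[HA]) = pH − pKa = 7.45 − 7.4510 = -0.0010. [A⁻]/[HA] = 10^(-0.0010) = 0.998

[A⁻]/[HA] = 0.998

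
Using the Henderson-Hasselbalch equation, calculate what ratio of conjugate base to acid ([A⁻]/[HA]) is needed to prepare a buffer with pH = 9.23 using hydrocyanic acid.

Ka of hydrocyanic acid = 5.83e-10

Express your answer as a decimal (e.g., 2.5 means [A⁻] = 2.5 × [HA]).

pKa = -log(5.83e-10) = 9.2343. pH = pKa + log([A⁻]/[HA]), so log([A⁻]/[HA]) = pH − pKa = 9.23 − 9.2343 = -0.0043. [A⁻]/[HA] = 10^(-0.0043) = 0.990

[A⁻]/[HA] = 0.990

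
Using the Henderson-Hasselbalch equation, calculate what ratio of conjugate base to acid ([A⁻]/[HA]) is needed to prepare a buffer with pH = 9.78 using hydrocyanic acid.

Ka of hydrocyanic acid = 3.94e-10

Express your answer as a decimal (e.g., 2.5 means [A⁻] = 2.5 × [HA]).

pKa = -log(3.94e-10) = 9.4045. pH = pKa + log([A⁻]/[HA]), so log([A⁻]/[HA]) = pH − pKa = 9.78 − 9.4045 = 0.3755. [A⁻]/[HA] = 10^(0.3755) = 2.37

[A⁻]/[HA] = 2.37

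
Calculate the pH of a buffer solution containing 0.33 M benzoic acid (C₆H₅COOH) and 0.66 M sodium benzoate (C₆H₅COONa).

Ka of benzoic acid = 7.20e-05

pKa = -log(7.20e-05) = 4.14. pH = pKa + log([A⁻]/[HA]) = 4.14 + log(0.66/0.33)

pH = 4.44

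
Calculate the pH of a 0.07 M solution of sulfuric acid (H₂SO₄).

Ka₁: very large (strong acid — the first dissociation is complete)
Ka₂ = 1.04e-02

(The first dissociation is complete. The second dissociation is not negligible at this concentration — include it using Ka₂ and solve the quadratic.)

First dissociation is complete: [H⁺]₀ = [HSO₄⁻]₀ = C = 0.07 M. Second dissociation HSO₄⁻ ⇌ H⁺ + SO₄²⁻: let x = [SO₄²⁻]. Ka₂ = (C + x)·x / (C − x) = 1.04e-02 → x² + (C + Ka₂)·x − Ka₂·C = 0 → x² + 0.08040·x − 7.280e-04 = 0. x = (−0.08040 + √(0.08040² + 4 × 7.280e-04)) / 2 = 8.2153e-03 M. [H⁺] = C + x = 0.07 + 8.2153e-03 = 7.8215e-02 M. pH = -log(7.8215e-02) = 1.11.

pH = 1.11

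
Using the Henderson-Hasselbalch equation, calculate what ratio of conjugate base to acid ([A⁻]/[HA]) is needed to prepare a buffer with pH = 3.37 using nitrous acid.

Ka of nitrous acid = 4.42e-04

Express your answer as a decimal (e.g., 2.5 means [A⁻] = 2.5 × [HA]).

pKa = -log(4.42e-04) = 3.3546. pH = pKa + log([A⁻]/[HA]), so log([A⁻]/[HA]) = pH − pKa = 3.37 − 3.3546 = 0.0154. [A⁻]/[HA] = 10^(0.0154) = 1.04

[A⁻]/[HA] = 1.04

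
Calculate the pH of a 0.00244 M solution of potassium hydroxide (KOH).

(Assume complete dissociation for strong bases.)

[OH⁻] = 0.00244 M for strong base. pOH = -log[OH⁻] = 2.61, pH = 14 - pOH

pH = 11.39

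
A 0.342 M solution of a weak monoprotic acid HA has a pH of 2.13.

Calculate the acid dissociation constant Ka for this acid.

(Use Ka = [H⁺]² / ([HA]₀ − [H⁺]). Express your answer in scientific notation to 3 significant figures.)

[H⁺] = 10^(−pH) = 10^(−2.13) = 7.413e-03 M. For HA ⇌ H⁺ + A⁻, Ka = [H⁺][A⁻]/[HA] = [H⁺]² / ([HA]₀ − [H⁺]) = (7.413e-03)² / (0.342 − 7.413e-03) = 1.64e-04.

K_a = 1.64e-04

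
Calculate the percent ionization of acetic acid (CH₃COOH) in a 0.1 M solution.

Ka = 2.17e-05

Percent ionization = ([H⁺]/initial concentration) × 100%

Using Ka equilibrium: x² + Ka×x - Ka×C = 0. Solving: [H⁺] = 1.4623e-03. Percent = (1.4623e-03/0.1) × 100

Percent ionization = 1.46%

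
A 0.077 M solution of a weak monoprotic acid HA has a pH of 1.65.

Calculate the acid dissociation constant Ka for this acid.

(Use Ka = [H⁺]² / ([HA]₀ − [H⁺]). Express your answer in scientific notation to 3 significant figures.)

[H⁺] = 10^(−pH) = 10^(−1.65) = 2.239e-02 M. For HA ⇌ H⁺ + A⁻, Ka = [H⁺][A⁻]/[HA] = [H⁺]² / ([HA]₀ − [H⁺]) = (2.239e-02)² / (0.077 − 2.239e-02) = 9.18e-03.

K_a = 9.18e-03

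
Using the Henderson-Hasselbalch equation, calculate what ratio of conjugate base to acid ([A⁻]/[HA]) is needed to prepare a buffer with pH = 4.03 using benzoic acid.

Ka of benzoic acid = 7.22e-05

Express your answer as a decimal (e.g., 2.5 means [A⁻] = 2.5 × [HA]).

pKa = -log(7.22e-05) = 4.1415. pH = pKa + log([A⁻]/[HA]), so log([A⁻]/[HA]) = pH − pKa = 4.03 − 4.1415 = -0.1115. [A⁻]/[HA] = 10^(-0.1115) = 0.774

[A⁻]/[HA] = 0.774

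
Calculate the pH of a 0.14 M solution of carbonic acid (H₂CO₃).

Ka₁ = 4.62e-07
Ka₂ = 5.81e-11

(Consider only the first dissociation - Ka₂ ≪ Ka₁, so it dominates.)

First dissociation dominates. From Ka₁ = [H⁺][HA⁻]/[H₂A], x² + Ka₁·x − Ka₁·C = 0 with C = 0.14 M and Ka₁ = 4.62e-07. Solving: [H⁺] = (−Ka₁ + √(Ka₁² + 4·Ka₁·C)) / 2 = 2.5409e-04 M. pH = -log(2.5409e-04) = 3.60.

pH = 3.60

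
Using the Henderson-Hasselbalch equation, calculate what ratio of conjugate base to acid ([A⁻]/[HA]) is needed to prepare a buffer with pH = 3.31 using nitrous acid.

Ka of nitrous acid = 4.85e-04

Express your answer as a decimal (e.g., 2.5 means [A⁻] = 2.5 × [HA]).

pKa = -log(4.85e-04) = 3.3143. pH = pKa + log([A⁻]/[HA]), so log([A⁻]/[HA]) = pH − pKa = 3.31 − 3.3143 = -0.0043. [A⁻]/[HA] = 10^(-0.0043) = 0.990

[A⁻]/[HA] = 0.990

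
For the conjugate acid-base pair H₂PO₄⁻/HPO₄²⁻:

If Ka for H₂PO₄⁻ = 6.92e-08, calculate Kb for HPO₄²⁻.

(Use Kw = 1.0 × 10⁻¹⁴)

For a conjugate pair Ka × Kb = Kw, so Kb = Kw/Ka = 1.0 × 10⁻¹⁴ / 6.92e-08 = 1.45e-07.

K_b = 1.45e-07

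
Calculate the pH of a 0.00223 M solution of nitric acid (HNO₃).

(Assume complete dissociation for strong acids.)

[H⁺] = 0.00223 M for strong acid. pH = -log[H⁺] = -log(0.00223)

pH = 2.65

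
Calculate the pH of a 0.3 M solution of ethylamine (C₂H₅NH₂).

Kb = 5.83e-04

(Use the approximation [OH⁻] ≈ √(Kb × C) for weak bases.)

[OH⁻] = √(Kb × C) = √(5.83e-04 × 0.3) = 1.3225e-02. pOH = 1.88, pH = 14 - pOH

pH = 12.12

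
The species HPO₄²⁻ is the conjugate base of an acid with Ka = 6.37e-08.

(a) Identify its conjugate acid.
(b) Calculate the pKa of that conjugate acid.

(a) The conjugate acid is formed by adding one H⁺ to HPO₄²⁻, giving H₂PO₄⁻. (b) pKa = -log(Ka) = -log(6.37e-08) = 7.20.

Conjugate acid: H₂PO₄⁻; pK_a = 7.20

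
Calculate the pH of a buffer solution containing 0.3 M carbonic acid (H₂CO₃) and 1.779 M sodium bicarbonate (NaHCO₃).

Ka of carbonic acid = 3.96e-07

pKa = -log(3.96e-07) = 6.40. pH = pKa + log([A⁻]/[HA]) = 6.40 + log(1.779/0.3)

pH = 7.18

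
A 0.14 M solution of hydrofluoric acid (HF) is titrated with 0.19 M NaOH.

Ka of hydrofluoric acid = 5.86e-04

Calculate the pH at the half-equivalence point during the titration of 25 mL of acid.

At half-equivalence [HA] = [A⁻], so Henderson-Hasselbalch gives pH = pKa = -log(5.86e-04) = 3.23.

pH = pKa = 3.23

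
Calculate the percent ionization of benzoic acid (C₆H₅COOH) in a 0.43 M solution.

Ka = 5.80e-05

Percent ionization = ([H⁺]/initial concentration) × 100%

Using Ka equilibrium: x² + Ka×x - Ka×C = 0. Solving: [H⁺] = 4.9651e-03. Percent = (4.9651e-03/0.43) × 100

Percent ionization = 1.15%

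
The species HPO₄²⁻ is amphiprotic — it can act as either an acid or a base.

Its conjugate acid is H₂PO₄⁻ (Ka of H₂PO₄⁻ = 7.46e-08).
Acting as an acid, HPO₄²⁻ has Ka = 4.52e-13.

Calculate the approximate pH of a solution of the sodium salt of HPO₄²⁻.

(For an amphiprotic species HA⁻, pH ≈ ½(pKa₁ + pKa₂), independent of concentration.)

pKa₁ = -log(7.46e-08) = 7.13; pKa₂ = -log(4.52e-13) = 12.34. For an amphiprotic species, pH ≈ ½(pKa₁ + pKa₂) = ½(7.13 + 12.34) = 9.74.

pH = 9.74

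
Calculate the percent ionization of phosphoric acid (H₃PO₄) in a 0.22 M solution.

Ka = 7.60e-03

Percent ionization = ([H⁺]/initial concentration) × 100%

Using Ka equilibrium: x² + Ka×x - Ka×C = 0. Solving: [H⁺] = 3.7266e-02. Percent = (3.7266e-02/0.22) × 100

Percent ionization = 16.9%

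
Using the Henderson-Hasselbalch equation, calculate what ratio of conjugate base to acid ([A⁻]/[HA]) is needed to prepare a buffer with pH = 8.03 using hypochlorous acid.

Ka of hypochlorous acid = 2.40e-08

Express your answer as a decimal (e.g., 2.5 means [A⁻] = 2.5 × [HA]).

pKa = -log(2.40e-08) = 7.6198. pH = pKa + log([A⁻]/[HA]), so log([A⁻]/[HA]) = pH − pKa = 8.03 − 7.6198 = 0.4102. [A⁻]/[HA] = 10^(0.4102) = 2.57

[A⁻]/[HA] = 2.57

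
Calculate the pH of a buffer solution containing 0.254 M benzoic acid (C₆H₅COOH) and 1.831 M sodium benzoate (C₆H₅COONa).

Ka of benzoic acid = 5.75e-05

pKa = -log(5.75e-05) = 4.24. pH = pKa + log([A⁻]/[HA]) = 4.24 + log(1.831/0.254)

pH = 5.10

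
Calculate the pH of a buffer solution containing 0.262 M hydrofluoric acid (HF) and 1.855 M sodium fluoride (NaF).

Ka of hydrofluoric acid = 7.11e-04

pKa = -log(7.11e-04) = 3.15. pH = pKa + log([A⁻]/[HA]) = 3.15 + log(1.855/0.262)

pH = 4.00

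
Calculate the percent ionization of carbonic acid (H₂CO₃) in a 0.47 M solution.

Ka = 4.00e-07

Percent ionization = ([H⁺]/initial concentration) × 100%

Using Ka equilibrium: x² + Ka×x - Ka×C = 0. Solving: [H⁺] = 4.3339e-04. Percent = (4.3339e-04/0.47) × 100

Percent ionization = 0.0922%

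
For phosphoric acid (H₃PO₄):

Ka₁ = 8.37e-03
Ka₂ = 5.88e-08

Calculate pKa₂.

pKa₂ = -log(Ka₂) = -log(5.88e-08) = 7.23.

pK_{a2} = 7.23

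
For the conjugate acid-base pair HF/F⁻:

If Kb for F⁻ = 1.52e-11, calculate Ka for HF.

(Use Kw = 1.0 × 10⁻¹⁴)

For a conjugate pair Ka × Kb = Kw, so Ka = Kw/Kb = 1.0 × 10⁻¹⁴ / 1.52e-11 = 6.58e-04.

K_a = 6.58e-04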